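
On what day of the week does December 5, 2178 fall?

Doomsday rule: the anchor day for the 2100s is Sunday. For year 78: 78÷12 = 6 r 6, and 6÷4 = 1, so 6+6+1 = 13.
Sunday + 13 ≡ Saturday — that's 2178's doomsday.
In December the doomsday date is Dec 12.
Dec 5 is 7 days before Dec 12; 7 mod 7 = 0, so Saturday − 0 = Saturday.

Saturday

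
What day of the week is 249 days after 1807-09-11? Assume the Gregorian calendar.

First find the weekday of Sep 11, 1807. Doomsday rule: the anchor day for the 1800s is Friday. For year 07: 7÷12 = 0 r 7, and 7÷4 = 1, so 0+7+1 = 8.
Friday + 8 ≡ Saturday — that's 1807's doomsday.
In September the doomsday date is Sep 5.
Sep 11 is 6 days after Sep 5; 6 mod 7 = 6, so Saturday + 6 = Friday.
249 mod 7 = 4, so 249 days after a Friday is Friday + 4 = Tuesday.

Tuesday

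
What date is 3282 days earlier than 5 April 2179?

April 10, 2170

−365 (one year) → Apr 5, 2178 (2917 left).
−365 (one year) → Apr 5, 2177 (2552 left).
−365 (one year) → Apr 5, 2176 (2187 left).
−366 (one year; includes Feb 29, 2176) → Apr 5, 2175 (1821 left).
−365 (one year) → Apr 5, 2174 (1456 left).
−365 (one year) → Apr 5, 2173 (1091 left).
−365 (one year) → Apr 5, 2172 (726 left).
−366 (one year; includes Feb 29, 2172) → Apr 5, 2171 (360 left).
−5 → Mar 31, 2171 (end of Mar, 31 days; 355 left).
−31 → Feb 28, 2171 (end of Feb, 28 days; 324 left).
−28 → Jan 31, 2171 (end of Jan, 31 days; 296 left).
−31 → Dec 31, 2170 (end of Dec, 31 days; 265 left).
−31 → Nov 30, 2170 (end of Nov, 30 days; 234 left).
−30 → Oct 31, 2170 (end of Oct, 31 days; 204 left).
−31 → Sep 30, 2170 (end of Sep, 30 days; 173 left).
−30 → Aug 31, 2170 (end of Aug, 31 days; 143 left).
−31 → Jul 31, 2170 (end of Jul, 31 days; 112 left).
−31 → Jun 30, 2170 (end of Jun, 30 days; 81 left).
−30 → May 31, 2170 (end of May, 31 days; 51 left).
−31 → Apr 30, 2170 (end of Apr, 30 days; 20 left).
−20 → Apr 10, 2170.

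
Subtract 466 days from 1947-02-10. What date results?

November 1, 1945

−365 (one year) → Feb 10, 1946 (101 left).
−10 → Jan 31, 1946 (end of Jan, 31 days; 91 left).
−31 → Dec 31, 1945 (end of Dec, 31 days; 60 left).
−31 → Nov 30, 1945 (end of Nov, 30 days; 29 left).
−29 → Nov 1, 1945.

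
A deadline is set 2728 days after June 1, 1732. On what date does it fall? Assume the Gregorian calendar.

+365 (one year) → Jun 1, 1733 (2363 left).
+365 (one year) → Jun 1, 1734 (1998 left).
+365 (one year) → Jun 1, 1735 (1633 left).
+366 (one year; includes Feb 29, 1736) → Jun 1, 1736 (1267 left).
+365 (one year) → Jun 1, 1737 (902 left).
+365 (one year) → Jun 1, 1738 (537 left).
+365 (one year) → Jun 1, 1739 (172 left).
Jun has 30 days: +30 → Jul 1, 1739 (142 left).
Jul has 31 days: +31 → Aug 1, 1739 (111 left).
Aug has 31 days: +31 → Sep 1, 1739 (80 left).
Sep has 30 days: +30 → Oct 1, 1739 (50 left).
Oct has 31 days: +31 → Nov 1, 1739 (19 left).
+19 → Nov 20, 1739.

November 20, 1739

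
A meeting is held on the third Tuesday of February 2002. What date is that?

February 1, 2002 is a Friday.
The first Tuesday is therefore February 5 (4 days later).
The third Tuesday is 5 + 2×7 = February 19.

February 19, 2002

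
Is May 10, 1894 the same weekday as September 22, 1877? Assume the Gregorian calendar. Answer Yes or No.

No

From Sep 22, 1877 to May 10, 1894 is 6074 days.
6074 mod 7 = 5, so they are different weekdays.
(Sep 22, 1877 is a Saturday; May 10, 1894 is a Thursday.)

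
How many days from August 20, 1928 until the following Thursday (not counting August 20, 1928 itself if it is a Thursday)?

Aug 20, 1928 is a Monday.
From Monday to the next Thursday is 3 days.

3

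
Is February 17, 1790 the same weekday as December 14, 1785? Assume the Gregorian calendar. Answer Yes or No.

Yes

From Dec 14, 1785 to Feb 17, 1790 is 1526 days.
1526 mod 7 = 0, so they are the same weekday.
(Dec 14, 1785 is a Wednesday; Feb 17, 1790 is a Wednesday.)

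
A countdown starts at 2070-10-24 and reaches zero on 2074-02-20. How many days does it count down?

1215

Oct 24, 2070 → Oct 24, 2071: 365 days.
Oct 24, 2071 → Oct 24, 2072: 366 days (Feb 29, 2072 is in that span).
Oct 24, 2072 → Oct 24, 2073: 365 days.
Oct 24, 2073 → Nov 24, 2073: 31 days (October has 31).
Nov 24, 2073 → Dec 24, 2073: 30 days (November has 30).
Dec 24, 2073 → Jan 24, 2074: 31 days (December has 31).
Jan 24, 2074 → Feb 20, 2074: 27 days.
Total: 1215 days.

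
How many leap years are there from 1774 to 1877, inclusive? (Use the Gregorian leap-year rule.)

25

Multiples of 4 in [1774,1877]: 26.
Of those, multiples of 100: 1 (not leap unless ÷400).
Multiples of 400: 0.
Leap years = 26 − 1 + 0 = 25.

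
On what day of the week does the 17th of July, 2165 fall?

Doomsday rule: the anchor day for the 2100s is Sunday. For year 65: 65÷12 = 5 r 5, and 5÷4 = 1, so 5+5+1 = 11.
Sunday + 11 ≡ Thursday — that's 2165's doomsday.
In July the doomsday date is Jul 11.
Jul 17 is 6 days after Jul 11; 6 mod 7 = 6, so Thursday + 6 = Wednesday.

Wednesday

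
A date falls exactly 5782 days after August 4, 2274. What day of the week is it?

Tuesday

Aug 4, 2274 is a Tuesday.
5782 mod 7 = 0, so 5782 days after a Tuesday is Tuesday + 0 = Tuesday.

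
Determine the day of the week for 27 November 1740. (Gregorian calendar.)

Doomsday rule: the anchor day for the 1700s is Sunday. For year 40: 40÷12 = 3 r 4, and 4÷4 = 1, so 3+4+1 = 8.
Sunday + 8 ≡ Monday — that's 1740's doomsday.
In November the doomsday date is Nov 7.
Nov 27 is 20 days after Nov 7; 20 mod 7 = 6, so Monday + 6 = Sunday.

Sunday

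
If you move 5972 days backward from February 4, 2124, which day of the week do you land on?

Thursday

First find the weekday of Feb 4, 2124. Doomsday rule: the anchor day for the 2100s is Sunday. For year 24: 24÷12 = 2 r 0, and 0÷4 = 0, so 2+0+0 = 2.
Sunday + 2 ≡ Tuesday — that's 2124's doomsday.
In February the doomsday date is Feb 29 (2124 is a leap year (divisible by 4)).
Feb 4 is 25 days before Feb 29; 25 mod 7 = 4, so Tuesday − 4 = Friday.
5972 mod 7 = 1, so 5972 days before a Friday is Friday − 1 = Thursday.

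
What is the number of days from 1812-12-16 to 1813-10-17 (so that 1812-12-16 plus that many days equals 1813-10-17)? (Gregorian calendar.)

305

Dec 16, 1812 → Jan 16, 1813: 31 days (December has 31).
Jan 16, 1813 → Feb 16, 1813: 31 days (January has 31).
Feb 16, 1813 → Mar 16, 1813: 28 days (February has 28).
Mar 16, 1813 → Apr 16, 1813: 31 days (March has 31).
Apr 16, 1813 → May 16, 1813: 30 days (April has 30).
May 16, 1813 → Jun 16, 1813: 31 days (May has 31).
Jun 16, 1813 → Jul 16, 1813: 30 days (June has 30).
Jul 16, 1813 → Aug 16, 1813: 31 days (July has 31).
Aug 16, 1813 → Sep 16, 1813: 31 days (August has 31).
Sep 16, 1813 → Oct 16, 1813: 30 days (September has 30).
Oct 16, 1813 → Oct 17, 1813: 1 days.
Total: 305 days.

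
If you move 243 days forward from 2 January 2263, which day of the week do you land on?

Wednesday

First find the weekday of Jan 2, 2263. Doomsday rule: the anchor day for the 2200s is Friday. For year 63: 63÷12 = 5 r 3, and 3÷4 = 0, so 5+3+0 = 8.
Friday + 8 ≡ Saturday — that's 2263's doomsday.
In January the doomsday date is Jan 3 (2263 is not a leap year).
Jan 2 is 1 day before Jan 3; 1 mod 7 = 1, so Saturday − 1 = Friday.
243 mod 7 = 5, so 243 days after a Friday is Friday + 5 = Wednesday.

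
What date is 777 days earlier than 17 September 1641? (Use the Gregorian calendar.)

August 2, 1639

−365 (one year) → Sep 17, 1640 (412 left).
−366 (one year; includes Feb 29, 1640) → Sep 17, 1639 (46 left).
−17 → Aug 31, 1639 (end of Aug, 31 days; 29 left).
−29 → Aug 2, 1639.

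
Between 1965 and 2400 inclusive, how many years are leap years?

106

Multiples of 4 in [1965,2400]: 109.
Of those, multiples of 100: 5 (not leap unless ÷400).
Multiples of 400: 2.
Leap years = 109 − 5 + 2 = 106.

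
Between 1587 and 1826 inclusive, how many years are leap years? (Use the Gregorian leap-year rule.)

58

Multiples of 4 in [1587,1826]: 60.
Of those, multiples of 100: 3 (not leap unless ÷400).
Multiples of 400: 1.
Leap years = 60 − 3 + 1 = 58.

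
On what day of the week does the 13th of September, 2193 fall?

Friday

Doomsday rule: the anchor day for the 2100s is Sunday. For year 93: 93÷12 = 7 r 9, and 9÷4 = 2, so 7+9+2 = 18.
Sunday + 18 ≡ Thursday — that's 2193's doomsday.
In September the doomsday date is Sep 5.
Sep 13 is 8 days after Sep 5; 8 mod 7 = 1, so Thursday + 1 = Friday.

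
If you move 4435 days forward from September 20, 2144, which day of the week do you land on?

First find the weekday of Sep 20, 2144. Doomsday rule: the anchor day for the 2100s is Sunday. For year 44: 44÷12 = 3 r 8, and 8÷4 = 2, so 3+8+2 = 13.
Sunday + 13 ≡ Saturday — that's 2144's doomsday.
In September the doomsday date is Sep 5.
Sep 20 is 15 days after Sep 5; 15 mod 7 = 1, so Saturday + 1 = Sunday.
4435 mod 7 = 4, so 4435 days after a Sunday is Sunday + 4 = Thursday.

Thursday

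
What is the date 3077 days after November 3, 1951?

+366 (one year; includes Feb 29, 1952) → Nov 3, 1952 (2711 left).
+365 (one year) → Nov 3, 1953 (2346 left).
+365 (one year) → Nov 3, 1954 (1981 left).
+365 (one year) → Nov 3, 1955 (1616 left).
+366 (one year; includes Feb 29, 1956) → Nov 3, 1956 (1250 left).
+365 (one year) → Nov 3, 1957 (885 left).
+365 (one year) → Nov 3, 1958 (520 left).
+365 (one year) → Nov 3, 1959 (155 left).
Nov has 30 days: +28 → Dec 1, 1959 (127 left).
Dec has 31 days: +31 → Jan 1, 1960 (96 left).
Jan has 31 days: +31 → Feb 1, 1960 (65 left).
Feb has 29 days: +29 → Mar 1, 1960 (36 left).
Mar has 31 days: +31 → Apr 1, 1960 (5 left).
+5 → Apr 6, 1960.

April 6, 1960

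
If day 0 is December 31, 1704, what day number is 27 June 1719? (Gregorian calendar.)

5291

Dec 31, 1704 → Dec 31, 1705: 365 days.
Dec 31, 1705 → Dec 31, 1706: 365 days.
Dec 31, 1706 → Dec 31, 1707: 365 days.
Dec 31, 1707 → Dec 31, 1708: 366 days (Feb 29, 1708 is in that span).
Dec 31, 1708 → Dec 31, 1709: 365 days.
Dec 31, 1709 → Dec 31, 1710: 365 days.
Dec 31, 1710 → Dec 31, 1711: 365 days.
Dec 31, 1711 → Dec 31, 1712: 366 days (Feb 29, 1712 is in that span).
Dec 31, 1712 → Dec 31, 1713: 365 days.
Dec 31, 1713 → Dec 31, 1714: 365 days.
Dec 31, 1714 → Dec 31, 1715: 365 days.
Dec 31, 1715 → Dec 31, 1716: 366 days (Feb 29, 1716 is in that span).
Dec 31, 1716 → Dec 31, 1717: 365 days.
Dec 31, 1717 → Dec 31, 1718: 365 days.
Dec 31, 1718 → Jan 31, 1719: 31 days (December has 31).
Jan 31, 1719 → Feb 28, 1719: 28 days (January has 31).
Feb 28, 1719 → Mar 28, 1719: 28 days (February has 28).
Mar 28, 1719 → Apr 28, 1719: 31 days (March has 31).
Apr 28, 1719 → May 28, 1719: 30 days (April has 30).
May 28, 1719 → Jun 27, 1719: 30 days.
Total: 5291 days.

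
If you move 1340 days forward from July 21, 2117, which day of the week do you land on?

First find the weekday of Jul 21, 2117. Doomsday rule: the anchor day for the 2100s is Sunday. For year 17: 17÷12 = 1 r 5, and 5÷4 = 1, so 1+5+1 = 7.
Sunday + 7 ≡ Sunday — that's 2117's doomsday.
In July the doomsday date is Jul 11.
Jul 21 is 10 days after Jul 11; 10 mod 7 = 3, so Sunday + 3 = Wednesday.
1340 mod 7 = 3, so 1340 days after a Wednesday is Wednesday + 3 = Saturday.

Saturday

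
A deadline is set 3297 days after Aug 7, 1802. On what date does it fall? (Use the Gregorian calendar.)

August 17, 1811

+365 (one year) → Aug 7, 1803 (2932 left).
+366 (one year; includes Feb 29, 1804) → Aug 7, 1804 (2566 left).
+365 (one year) → Aug 7, 1805 (2201 left).
+365 (one year) → Aug 7, 1806 (1836 left).
+365 (one year) → Aug 7, 1807 (1471 left).
+366 (one year; includes Feb 29, 1808) → Aug 7, 1808 (1105 left).
+365 (one year) → Aug 7, 1809 (740 left).
+365 (one year) → Aug 7, 1810 (375 left).
Aug has 31 days: +25 → Sep 1, 1810 (350 left).
Sep has 30 days: +30 → Oct 1, 1810 (320 left).
Oct has 31 days: +31 → Nov 1, 1810 (289 left).
Nov has 30 days: +30 → Dec 1, 1810 (259 left).
Dec has 31 days: +31 → Jan 1, 1811 (228 left).
Jan has 31 days: +31 → Feb 1, 1811 (197 left).
Feb has 28 days: +28 → Mar 1, 1811 (169 left).
Mar has 31 days: +31 → Apr 1, 1811 (138 left).
Apr has 30 days: +30 → May 1, 1811 (108 left).
May has 31 days: +31 → Jun 1, 1811 (77 left).
Jun has 30 days: +30 → Jul 1, 1811 (47 left).
Jul has 31 days: +31 → Aug 1, 1811 (16 left).
+16 → Aug 17, 1811.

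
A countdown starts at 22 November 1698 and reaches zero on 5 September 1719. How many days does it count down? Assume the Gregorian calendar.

Nov 22, 1698 → Nov 22, 1699: 365 days.
Nov 22, 1699 → Nov 22, 1700: 365 days.
Nov 22, 1700 → Nov 22, 1701: 365 days.
Nov 22, 1701 → Nov 22, 1702: 365 days.
Nov 22, 1702 → Nov 22, 1703: 365 days.
Nov 22, 1703 → Nov 22, 1704: 366 days (Feb 29, 1704 is in that span).
Nov 22, 1704 → Nov 22, 1705: 365 days.
Nov 22, 1705 → Nov 22, 1706: 365 days.
Nov 22, 1706 → Nov 22, 1707: 365 days.
Nov 22, 1707 → Nov 22, 1708: 366 days (Feb 29, 1708 is in that span).
Nov 22, 1708 → Nov 22, 1709: 365 days.
Nov 22, 1709 → Nov 22, 1710: 365 days.
Nov 22, 1710 → Nov 22, 1711: 365 days.
Nov 22, 1711 → Nov 22, 1712: 366 days (Feb 29, 1712 is in that span).
Nov 22, 1712 → Nov 22, 1713: 365 days.
Nov 22, 1713 → Nov 22, 1714: 365 days.
Nov 22, 1714 → Nov 22, 1715: 365 days.
Nov 22, 1715 → Nov 22, 1716: 366 days (Feb 29, 1716 is in that span).
Nov 22, 1716 → Nov 22, 1717: 365 days.
Nov 22, 1717 → Nov 22, 1718: 365 days.
Nov 22, 1718 → Dec 22, 1718: 30 days (November has 30).
Dec 22, 1718 → Jan 22, 1719: 31 days (December has 31).
Jan 22, 1719 → Feb 22, 1719: 31 days (January has 31).
Feb 22, 1719 → Mar 22, 1719: 28 days (February has 28).
Mar 22, 1719 → Apr 22, 1719: 31 days (March has 31).
Apr 22, 1719 → May 22, 1719: 30 days (April has 30).
May 22, 1719 → Jun 22, 1719: 31 days (May has 31).
Jun 22, 1719 → Jul 22, 1719: 30 days (June has 30).
Jul 22, 1719 → Aug 22, 1719: 31 days (July has 31).
Aug 22, 1719 → Sep 5, 1719: 14 days.
Total: 7591 days.

7591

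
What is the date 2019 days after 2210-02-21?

+365 (one year) → Feb 21, 2211 (1654 left).
+365 (one year) → Feb 21, 2212 (1289 left).
+366 (one year; includes Feb 29, 2212) → Feb 21, 2213 (923 left).
+365 (one year) → Feb 21, 2214 (558 left).
+365 (one year) → Feb 21, 2215 (193 left).
Feb has 28 days: +8 → Mar 1, 2215 (185 left).
Mar has 31 days: +31 → Apr 1, 2215 (154 left).
Apr has 30 days: +30 → May 1, 2215 (124 left).
May has 31 days: +31 → Jun 1, 2215 (93 left).
Jun has 30 days: +30 → Jul 1, 2215 (63 left).
Jul has 31 days: +31 → Aug 1, 2215 (32 left).
Aug has 31 days: +31 → Sep 1, 2215 (1 left).
+1 → Sep 2, 2215.

September 2, 2215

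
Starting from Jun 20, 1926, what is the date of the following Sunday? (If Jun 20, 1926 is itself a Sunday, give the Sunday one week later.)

Jun 20, 1926 is a Sunday.
From Sunday to the next Sunday is 7 days.
Jun 20, 1926 + 7 = Jun 27, 1926.

June 27, 1926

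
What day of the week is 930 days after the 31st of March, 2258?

Mar 31, 2258 is a Wednesday.
930 mod 7 = 6, so 930 days after a Wednesday is Wednesday + 6 = Tuesday.

Tuesday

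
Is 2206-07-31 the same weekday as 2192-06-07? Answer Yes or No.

Yes

From Jun 7, 2192 to Jul 31, 2206 is 5166 days.
5166 mod 7 = 0, so they are the same weekday.
(Jun 7, 2192 is a Thursday; Jul 31, 2206 is a Thursday.)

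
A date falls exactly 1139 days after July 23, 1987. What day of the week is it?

First find the weekday of Jul 23, 1987. Doomsday rule: the anchor day for the 1900s is Wednesday. For year 87: 87÷12 = 7 r 3, and 3÷4 = 0, so 7+3+0 = 10.
Wednesday + 10 ≡ Saturday — that's 1987's doomsday.
In July the doomsday date is Jul 11.
Jul 23 is 12 days after Jul 11; 12 mod 7 = 5, so Saturday + 5 = Thursday.
1139 mod 7 = 5, so 1139 days after a Thursday is Thursday + 5 = Tuesday.

Tuesday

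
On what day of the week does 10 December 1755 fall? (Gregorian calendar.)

Wednesday

Doomsday rule: the anchor day for the 1700s is Sunday. For year 55: 55÷12 = 4 r 7, and 7÷4 = 1, so 4+7+1 = 12.
Sunday + 12 ≡ Friday — that's 1755's doomsday.
In December the doomsday date is Dec 12.
Dec 10 is 2 days before Dec 12; 2 mod 7 = 2, so Friday − 2 = Wednesday.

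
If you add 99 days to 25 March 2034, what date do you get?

Mar has 31 days: +7 → Apr 1, 2034 (92 left).
Apr has 30 days: +30 → May 1, 2034 (62 left).
May has 31 days: +31 → Jun 1, 2034 (31 left).
Jun has 30 days: +30 → Jul 1, 2034 (1 left).
+1 → Jul 2, 2034.

July 2, 2034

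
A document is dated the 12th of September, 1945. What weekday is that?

Wednesday

Doomsday rule: the anchor day for the 1900s is Wednesday. For year 45: 45÷12 = 3 r 9, and 9÷4 = 2, so 3+9+2 = 14.
Wednesday + 14 ≡ Wednesday — that's 1945's doomsday.
In September the doomsday date is Sep 5.
Sep 12 is 7 days after Sep 5; 7 mod 7 = 0, so Wednesday + 0 = Wednesday.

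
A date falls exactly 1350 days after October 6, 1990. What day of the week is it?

Oct 6, 1990 is a Saturday.
1350 mod 7 = 6, so 1350 days after a Saturday is Saturday + 6 = Friday.

Friday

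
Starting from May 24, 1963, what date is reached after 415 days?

July 12, 1964

+366 (one year; includes Feb 29, 1964) → May 24, 1964 (49 left).
May has 31 days: +8 → Jun 1, 1964 (41 left).
Jun has 30 days: +30 → Jul 1, 1964 (11 left).
+11 → Jul 12, 1964.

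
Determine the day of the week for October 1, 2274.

Doomsday rule: the anchor day for the 2200s is Friday. For year 74: 74÷12 = 6 r 2, and 2÷4 = 0, so 6+2+0 = 8.
Friday + 8 ≡ Saturday — that's 2274's doomsday.
In October the doomsday date is Oct 10.
Oct 1 is 9 days before Oct 10; 9 mod 7 = 2, so Saturday − 2 = Thursday.

Thursday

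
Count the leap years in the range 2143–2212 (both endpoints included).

Multiples of 4 in [2143,2212]: 18.
Of those, multiples of 100: 1 (not leap unless ÷400).
Multiples of 400: 0.
Leap years = 18 − 1 + 0 = 17.

17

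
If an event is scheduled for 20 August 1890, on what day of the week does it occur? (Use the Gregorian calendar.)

Wednesday

Doomsday rule: the anchor day for the 1800s is Friday. For year 90: 90÷12 = 7 r 6, and 6÷4 = 1, so 7+6+1 = 14.
Friday + 14 ≡ Friday — that's 1890's doomsday.
In August the doomsday date is Aug 8.
Aug 20 is 12 days after Aug 8; 12 mod 7 = 5, so Friday + 5 = Wednesday.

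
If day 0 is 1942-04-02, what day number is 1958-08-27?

5991

Apr 2, 1942 → Apr 2, 1943: 365 days.
Apr 2, 1943 → Apr 2, 1944: 366 days (Feb 29, 1944 is in that span).
Apr 2, 1944 → Apr 2, 1945: 365 days.
Apr 2, 1945 → Apr 2, 1946: 365 days.
Apr 2, 1946 → Apr 2, 1947: 365 days.
Apr 2, 1947 → Apr 2, 1948: 366 days (Feb 29, 1948 is in that span).
Apr 2, 1948 → Apr 2, 1949: 365 days.
Apr 2, 1949 → Apr 2, 1950: 365 days.
Apr 2, 1950 → Apr 2, 1951: 365 days.
Apr 2, 1951 → Apr 2, 1952: 366 days (Feb 29, 1952 is in that span).
Apr 2, 1952 → Apr 2, 1953: 365 days.
Apr 2, 1953 → Apr 2, 1954: 365 days.
Apr 2, 1954 → Apr 2, 1955: 365 days.
Apr 2, 1955 → Apr 2, 1956: 366 days (Feb 29, 1956 is in that span).
Apr 2, 1956 → Apr 2, 1957: 365 days.
Apr 2, 1957 → Apr 2, 1958: 365 days.
Apr 2, 1958 → May 2, 1958: 30 days (April has 30).
May 2, 1958 → Jun 2, 1958: 31 days (May has 31).
Jun 2, 1958 → Jul 2, 1958: 30 days (June has 30).
Jul 2, 1958 → Aug 2, 1958: 31 days (July has 31).
Aug 2, 1958 → Aug 27, 1958: 25 days.
Total: 5991 days.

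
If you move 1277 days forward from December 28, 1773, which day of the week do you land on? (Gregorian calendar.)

First find the weekday of Dec 28, 1773. Doomsday rule: the anchor day for the 1700s is Sunday. For year 73: 73÷12 = 6 r 1, and 1÷4 = 0, so 6+1+0 = 7.
Sunday + 7 ≡ Sunday — that's 1773's doomsday.
In December the doomsday date is Dec 12.
Dec 28 is 16 days after Dec 12; 16 mod 7 = 2, so Sunday + 2 = Tuesday.
1277 mod 7 = 3, so 1277 days after a Tuesday is Tuesday + 3 = Friday.

Friday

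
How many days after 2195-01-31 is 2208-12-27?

Jan 31, 2195 → Jan 31, 2196: 365 days.
Jan 31, 2196 → Jan 31, 2197: 366 days (Feb 29, 2196 is in that span).
Jan 31, 2197 → Jan 31, 2198: 365 days.
Jan 31, 2198 → Jan 31, 2199: 365 days.
Jan 31, 2199 → Jan 31, 2200: 365 days.
Jan 31, 2200 → Jan 31, 2201: 365 days.
Jan 31, 2201 → Jan 31, 2202: 365 days.
Jan 31, 2202 → Jan 31, 2203: 365 days.
Jan 31, 2203 → Jan 31, 2204: 365 days.
Jan 31, 2204 → Jan 31, 2205: 366 days (Feb 29, 2204 is in that span).
Jan 31, 2205 → Jan 31, 2206: 365 days.
Jan 31, 2206 → Jan 31, 2207: 365 days.
Jan 31, 2207 → Jan 31, 2208: 365 days.
Jan 31, 2208 → Feb 29, 2208: 29 days (January has 31).
Feb 29, 2208 → Mar 29, 2208: 29 days (February has 29).
Mar 29, 2208 → Apr 29, 2208: 31 days (March has 31).
Apr 29, 2208 → May 29, 2208: 30 days (April has 30).
May 29, 2208 → Jun 29, 2208: 31 days (May has 31).
Jun 29, 2208 → Jul 29, 2208: 30 days (June has 30).
Jul 29, 2208 → Aug 29, 2208: 31 days (July has 31).
Aug 29, 2208 → Sep 29, 2208: 31 days (August has 31).
Sep 29, 2208 → Oct 29, 2208: 30 days (September has 30).
Oct 29, 2208 → Nov 29, 2208: 31 days (October has 31).
Nov 29, 2208 → Dec 27, 2208: 28 days.
Total: 5078 days.

5078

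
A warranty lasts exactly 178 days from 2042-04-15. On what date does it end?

October 10, 2042

Apr has 30 days: +16 → May 1, 2042 (162 left).
May has 31 days: +31 → Jun 1, 2042 (131 left).
Jun has 30 days: +30 → Jul 1, 2042 (101 left).
Jul has 31 days: +31 → Aug 1, 2042 (70 left).
Aug has 31 days: +31 → Sep 1, 2042 (39 left).
Sep has 30 days: +30 → Oct 1, 2042 (9 left).
+9 → Oct 10, 2042.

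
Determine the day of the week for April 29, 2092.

Doomsday rule: the anchor day for the 2000s is Tuesday. For year 92: 92÷12 = 7 r 8, and 8÷4 = 2, so 7+8+2 = 17.
Tuesday + 17 ≡ Friday — that's 2092's doomsday.
In April the doomsday date is Apr 4.
Apr 29 is 25 days after Apr 4; 25 mod 7 = 4, so Friday + 4 = Tuesday.

Tuesday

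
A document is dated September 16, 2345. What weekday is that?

Doomsday rule: the anchor day for the 2300s is Wednesday. For year 45: 45÷12 = 3 r 9, and 9÷4 = 2, so 3+9+2 = 14.
Wednesday + 14 ≡ Wednesday — that's 2345's doomsday.
In September the doomsday date is Sep 5.
Sep 16 is 11 days after Sep 5; 11 mod 7 = 4, so Wednesday + 4 = Sunday.

Sunday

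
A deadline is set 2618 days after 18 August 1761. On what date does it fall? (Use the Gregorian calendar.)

October 18, 1768

+365 (one year) → Aug 18, 1762 (2253 left).
+365 (one year) → Aug 18, 1763 (1888 left).
+366 (one year; includes Feb 29, 1764) → Aug 18, 1764 (1522 left).
+365 (one year) → Aug 18, 1765 (1157 left).
+365 (one year) → Aug 18, 1766 (792 left).
+365 (one year) → Aug 18, 1767 (427 left).
+366 (one year; includes Feb 29, 1768) → Aug 18, 1768 (61 left).
Aug has 31 days: +14 → Sep 1, 1768 (47 left).
Sep has 30 days: +30 → Oct 1, 1768 (17 left).
+17 → Oct 18, 1768.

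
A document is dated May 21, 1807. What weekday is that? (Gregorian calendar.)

Doomsday rule: the anchor day for the 1800s is Friday. For year 07: 7÷12 = 0 r 7, and 7÷4 = 1, so 0+7+1 = 8.
Friday + 8 ≡ Saturday — that's 1807's doomsday.
In May the doomsday date is May 9.
May 21 is 12 days after May 9; 12 mod 7 = 5, so Saturday + 5 = Thursday.

Thursday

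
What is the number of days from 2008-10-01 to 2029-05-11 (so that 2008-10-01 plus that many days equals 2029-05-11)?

Oct 1, 2008 → Oct 1, 2009: 365 days.
Oct 1, 2009 → Oct 1, 2010: 365 days.
Oct 1, 2010 → Oct 1, 2011: 365 days.
Oct 1, 2011 → Oct 1, 2012: 366 days (Feb 29, 2012 is in that span).
Oct 1, 2012 → Oct 1, 2013: 365 days.
Oct 1, 2013 → Oct 1, 2014: 365 days.
Oct 1, 2014 → Oct 1, 2015: 365 days.
Oct 1, 2015 → Oct 1, 2016: 366 days (Feb 29, 2016 is in that span).
Oct 1, 2016 → Oct 1, 2017: 365 days.
Oct 1, 2017 → Oct 1, 2018: 365 days.
Oct 1, 2018 → Oct 1, 2019: 365 days.
Oct 1, 2019 → Oct 1, 2020: 366 days (Feb 29, 2020 is in that span).
Oct 1, 2020 → Oct 1, 2021: 365 days.
Oct 1, 2021 → Oct 1, 2022: 365 days.
Oct 1, 2022 → Oct 1, 2023: 365 days.
Oct 1, 2023 → Oct 1, 2024: 366 days (Feb 29, 2024 is in that span).
Oct 1, 2024 → Oct 1, 2025: 365 days.
Oct 1, 2025 → Oct 1, 2026: 365 days.
Oct 1, 2026 → Oct 1, 2027: 365 days.
Oct 1, 2027 → Oct 1, 2028: 366 days (Feb 29, 2028 is in that span).
Oct 1, 2028 → Nov 1, 2028: 31 days (October has 31).
Nov 1, 2028 → Dec 1, 2028: 30 days (November has 30).
Dec 1, 2028 → Jan 1, 2029: 31 days (December has 31).
Jan 1, 2029 → Feb 1, 2029: 31 days (January has 31).
Feb 1, 2029 → Mar 1, 2029: 28 days (February has 28).
Mar 1, 2029 → Apr 1, 2029: 31 days (March has 31).
Apr 1, 2029 → May 1, 2029: 30 days (April has 30).
May 1, 2029 → May 11, 2029: 10 days.
Total: 7527 days.

7527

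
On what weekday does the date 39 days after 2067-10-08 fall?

Wednesday

First find the weekday of Oct 8, 2067. Doomsday rule: the anchor day for the 2000s is Tuesday. For year 67: 67÷12 = 5 r 7, and 7÷4 = 1, so 5+7+1 = 13.
Tuesday + 13 ≡ Monday — that's 2067's doomsday.
In October the doomsday date is Oct 10.
Oct 8 is 2 days before Oct 10; 2 mod 7 = 2, so Monday − 2 = Saturday.
39 mod 7 = 4, so 39 days after a Saturday is Saturday + 4 = Wednesday.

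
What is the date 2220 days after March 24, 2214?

April 21, 2220

+365 (one year) → Mar 24, 2215 (1855 left).
+366 (one year; includes Feb 29, 2216) → Mar 24, 2216 (1489 left).
+365 (one year) → Mar 24, 2217 (1124 left).
+365 (one year) → Mar 24, 2218 (759 left).
+365 (one year) → Mar 24, 2219 (394 left).
Mar has 31 days: +8 → Apr 1, 2219 (386 left).
Apr has 30 days: +30 → May 1, 2219 (356 left).
May has 31 days: +31 → Jun 1, 2219 (325 left).
Jun has 30 days: +30 → Jul 1, 2219 (295 left).
Jul has 31 days: +31 → Aug 1, 2219 (264 left).
Aug has 31 days: +31 → Sep 1, 2219 (233 left).
Sep has 30 days: +30 → Oct 1, 2219 (203 left).
Oct has 31 days: +31 → Nov 1, 2219 (172 left).
Nov has 30 days: +30 → Dec 1, 2219 (142 left).
Dec has 31 days: +31 → Jan 1, 2220 (111 left).
Jan has 31 days: +31 → Feb 1, 2220 (80 left).
Feb has 29 days: +29 → Mar 1, 2220 (51 left).
Mar has 31 days: +31 → Apr 1, 2220 (20 left).
+20 → Apr 21, 2220.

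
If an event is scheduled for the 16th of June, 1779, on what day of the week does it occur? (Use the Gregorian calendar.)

Doomsday rule: the anchor day for the 1700s is Sunday. For year 79: 79÷12 = 6 r 7, and 7÷4 = 1, so 6+7+1 = 14.
Sunday + 14 ≡ Sunday — that's 1779's doomsday.
In June the doomsday date is Jun 6.
Jun 16 is 10 days after Jun 6; 10 mod 7 = 3, so Sunday + 3 = Wednesday.

Wednesday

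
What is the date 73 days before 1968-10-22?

−22 → Sep 30, 1968 (end of Sep, 30 days; 51 left).
−30 → Aug 31, 1968 (end of Aug, 31 days; 21 left).
−21 → Aug 10, 1968.

August 10, 1968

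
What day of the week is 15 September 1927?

Thursday

Doomsday rule: the anchor day for the 1900s is Wednesday. For year 27: 27÷12 = 2 r 3, and 3÷4 = 0, so 2+3+0 = 5.
Wednesday + 5 ≡ Monday — that's 1927's doomsday.
In September the doomsday date is Sep 5.
Sep 15 is 10 days after Sep 5; 10 mod 7 = 3, so Monday + 3 = Thursday.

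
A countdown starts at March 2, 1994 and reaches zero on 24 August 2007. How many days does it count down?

Mar 2, 1994 → Mar 2, 1995: 365 days.
Mar 2, 1995 → Mar 2, 1996: 366 days (Feb 29, 1996 is in that span).
Mar 2, 1996 → Mar 2, 1997: 365 days.
Mar 2, 1997 → Mar 2, 1998: 365 days.
Mar 2, 1998 → Mar 2, 1999: 365 days.
Mar 2, 1999 → Mar 2, 2000: 366 days (Feb 29, 2000 is in that span).
Mar 2, 2000 → Mar 2, 2001: 365 days.
Mar 2, 2001 → Mar 2, 2002: 365 days.
Mar 2, 2002 → Mar 2, 2003: 365 days.
Mar 2, 2003 → Mar 2, 2004: 366 days (Feb 29, 2004 is in that span).
Mar 2, 2004 → Mar 2, 2005: 365 days.
Mar 2, 2005 → Mar 2, 2006: 365 days.
Mar 2, 2006 → Mar 2, 2007: 365 days.
Mar 2, 2007 → Apr 2, 2007: 31 days (March has 31).
Apr 2, 2007 → May 2, 2007: 30 days (April has 30).
May 2, 2007 → Jun 2, 2007: 31 days (May has 31).
Jun 2, 2007 → Jul 2, 2007: 30 days (June has 30).
Jul 2, 2007 → Aug 2, 2007: 31 days (July has 31).
Aug 2, 2007 → Aug 24, 2007: 22 days.
Total: 4923 days.

4923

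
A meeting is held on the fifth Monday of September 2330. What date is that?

September 29, 2330

September 1, 2330 is a Monday.
The first Monday is therefore September 1 (same day).
The fifth Monday is 1 + 4×7 = September 29.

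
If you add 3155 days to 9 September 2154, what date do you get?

+365 (one year) → Sep 9, 2155 (2790 left).
+366 (one year; includes Feb 29, 2156) → Sep 9, 2156 (2424 left).
+365 (one year) → Sep 9, 2157 (2059 left).
+365 (one year) → Sep 9, 2158 (1694 left).
+365 (one year) → Sep 9, 2159 (1329 left).
+366 (one year; includes Feb 29, 2160) → Sep 9, 2160 (963 left).
+365 (one year) → Sep 9, 2161 (598 left).
+365 (one year) → Sep 9, 2162 (233 left).
Sep has 30 days: +22 → Oct 1, 2162 (211 left).
Oct has 31 days: +31 → Nov 1, 2162 (180 left).
Nov has 30 days: +30 → Dec 1, 2162 (150 left).
Dec has 31 days: +31 → Jan 1, 2163 (119 left).
Jan has 31 days: +31 → Feb 1, 2163 (88 left).
Feb has 28 days: +28 → Mar 1, 2163 (60 left).
Mar has 31 days: +31 → Apr 1, 2163 (29 left).
+29 → Apr 30, 2163.

April 30, 2163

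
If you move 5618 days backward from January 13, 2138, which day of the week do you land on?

Thursday

Jan 13, 2138 is a Monday.
5618 mod 7 = 4, so 5618 days before a Monday is Monday − 4 = Thursday.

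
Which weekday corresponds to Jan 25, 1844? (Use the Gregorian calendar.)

Doomsday rule: the anchor day for the 1800s is Friday. For year 44: 44÷12 = 3 r 8, and 8÷4 = 2, so 3+8+2 = 13.
Friday + 13 ≡ Thursday — that's 1844's doomsday.
In January the doomsday date is Jan 4 (1844 is a leap year (divisible by 4)).
Jan 25 is 21 days after Jan 4; 21 mod 7 = 0, so Thursday + 0 = Thursday.

Thursday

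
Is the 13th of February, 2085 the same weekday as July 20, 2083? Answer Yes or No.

Yes

From Jul 20, 2083 to Feb 13, 2085 is 574 days.
574 mod 7 = 0, so they are the same weekday.
(Jul 20, 2083 is a Tuesday; Feb 13, 2085 is a Tuesday.)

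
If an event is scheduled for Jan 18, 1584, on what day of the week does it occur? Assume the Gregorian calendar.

Wednesday

Doomsday rule: the anchor day for the 1500s is Wednesday. For year 84: 84÷12 = 7 r 0, and 0÷4 = 0, so 7+0+0 = 7.
Wednesday + 7 ≡ Wednesday — that's 1584's doomsday.
In January the doomsday date is Jan 4 (1584 is a leap year (divisible by 4)).
Jan 18 is 14 days after Jan 4; 14 mod 7 = 0, so Wednesday + 0 = Wednesday.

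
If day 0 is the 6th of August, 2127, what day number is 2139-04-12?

4267

Aug 6, 2127 → Aug 6, 2128: 366 days (Feb 29, 2128 is in that span).
Aug 6, 2128 → Aug 6, 2129: 365 days.
Aug 6, 2129 → Aug 6, 2130: 365 days.
Aug 6, 2130 → Aug 6, 2131: 365 days.
Aug 6, 2131 → Aug 6, 2132: 366 days (Feb 29, 2132 is in that span).
Aug 6, 2132 → Aug 6, 2133: 365 days.
Aug 6, 2133 → Aug 6, 2134: 365 days.
Aug 6, 2134 → Aug 6, 2135: 365 days.
Aug 6, 2135 → Aug 6, 2136: 366 days (Feb 29, 2136 is in that span).
Aug 6, 2136 → Aug 6, 2137: 365 days.
Aug 6, 2137 → Aug 6, 2138: 365 days.
Aug 6, 2138 → Sep 6, 2138: 31 days (August has 31).
Sep 6, 2138 → Oct 6, 2138: 30 days (September has 30).
Oct 6, 2138 → Nov 6, 2138: 31 days (October has 31).
Nov 6, 2138 → Dec 6, 2138: 30 days (November has 30).
Dec 6, 2138 → Jan 6, 2139: 31 days (December has 31).
Jan 6, 2139 → Feb 6, 2139: 31 days (January has 31).
Feb 6, 2139 → Mar 6, 2139: 28 days (February has 28).
Mar 6, 2139 → Apr 6, 2139: 31 days (March has 31).
Apr 6, 2139 → Apr 12, 2139: 6 days.
Total: 4267 days.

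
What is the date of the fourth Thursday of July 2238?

July 1, 2238 is a Sunday.
The first Thursday is therefore July 5 (4 days later).
The fourth Thursday is 5 + 3×7 = July 26.

July 26, 2238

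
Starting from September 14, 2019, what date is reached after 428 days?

+366 (one year; includes Feb 29, 2020) → Sep 14, 2020 (62 left).
Sep has 30 days: +17 → Oct 1, 2020 (45 left).
Oct has 31 days: +31 → Nov 1, 2020 (14 left).
+14 → Nov 15, 2020.

November 15, 2020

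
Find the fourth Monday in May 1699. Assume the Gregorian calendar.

May 25, 1699

May 1, 1699 is a Friday.
The first Monday is therefore May 4 (3 days later).
The fourth Monday is 4 + 3×7 = May 25.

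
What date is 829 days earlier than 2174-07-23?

April 15, 2172

−365 (one year) → Jul 23, 2173 (464 left).
−365 (one year) → Jul 23, 2172 (99 left).
−23 → Jun 30, 2172 (end of Jun, 30 days; 76 left).
−30 → May 31, 2172 (end of May, 31 days; 46 left).
−31 → Apr 30, 2172 (end of Apr, 30 days; 15 left).
−15 → Apr 15, 2172.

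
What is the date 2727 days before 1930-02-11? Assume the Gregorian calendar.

August 25, 1922

−365 (one year) → Feb 11, 1929 (2362 left).
−366 (one year; includes Feb 29, 1928) → Feb 11, 1928 (1996 left).
−365 (one year) → Feb 11, 1927 (1631 left).
−365 (one year) → Feb 11, 1926 (1266 left).
−365 (one year) → Feb 11, 1925 (901 left).
−366 (one year; includes Feb 29, 1924) → Feb 11, 1924 (535 left).
−365 (one year) → Feb 11, 1923 (170 left).
−11 → Jan 31, 1923 (end of Jan, 31 days; 159 left).
−31 → Dec 31, 1922 (end of Dec, 31 days; 128 left).
−31 → Nov 30, 1922 (end of Nov, 30 days; 97 left).
−30 → Oct 31, 1922 (end of Oct, 31 days; 67 left).
−31 → Sep 30, 1922 (end of Sep, 30 days; 36 left).
−30 → Aug 31, 1922 (end of Aug, 31 days; 6 left).
−6 → Aug 25, 1922.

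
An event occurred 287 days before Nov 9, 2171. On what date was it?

January 26, 2171

−9 → Oct 31, 2171 (end of Oct, 31 days; 278 left).
−31 → Sep 30, 2171 (end of Sep, 30 days; 247 left).
−30 → Aug 31, 2171 (end of Aug, 31 days; 217 left).
−31 → Jul 31, 2171 (end of Jul, 31 days; 186 left).
−31 → Jun 30, 2171 (end of Jun, 30 days; 155 left).
−30 → May 31, 2171 (end of May, 31 days; 125 left).
−31 → Apr 30, 2171 (end of Apr, 30 days; 94 left).
−30 → Mar 31, 2171 (end of Mar, 31 days; 64 left).
−31 → Feb 28, 2171 (end of Feb, 28 days; 33 left).
−28 → Jan 31, 2171 (end of Jan, 31 days; 5 left).
−5 → Jan 26, 2171.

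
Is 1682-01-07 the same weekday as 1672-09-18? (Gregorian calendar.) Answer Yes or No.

From Sep 18, 1672 to Jan 7, 1682 is 3398 days.
3398 mod 7 = 3, so they are different weekdays.
(Sep 18, 1672 is a Sunday; Jan 7, 1682 is a Wednesday.)

No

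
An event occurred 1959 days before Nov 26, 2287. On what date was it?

−365 (one year) → Nov 26, 2286 (1594 left).
−365 (one year) → Nov 26, 2285 (1229 left).
−365 (one year) → Nov 26, 2284 (864 left).
−366 (one year; includes Feb 29, 2284) → Nov 26, 2283 (498 left).
−365 (one year) → Nov 26, 2282 (133 left).
−26 → Oct 31, 2282 (end of Oct, 31 days; 107 left).
−31 → Sep 30, 2282 (end of Sep, 30 days; 76 left).
−30 → Aug 31, 2282 (end of Aug, 31 days; 46 left).
−31 → Jul 31, 2282 (end of Jul, 31 days; 15 left).
−15 → Jul 16, 2282.

July 16, 2282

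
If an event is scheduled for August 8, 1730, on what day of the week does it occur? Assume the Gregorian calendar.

Doomsday rule: the anchor day for the 1700s is Sunday. For year 30: 30÷12 = 2 r 6, and 6÷4 = 1, so 2+6+1 = 9.
Sunday + 9 ≡ Tuesday — that's 1730's doomsday.
In August the doomsday date is Aug 8.
Aug 8 is the doomsday itself: Tuesday.

Tuesday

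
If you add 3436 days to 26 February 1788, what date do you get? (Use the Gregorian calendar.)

July 24, 1797

+366 (one year; includes Feb 29, 1788) → Feb 26, 1789 (3070 left).
+365 (one year) → Feb 26, 1790 (2705 left).
+365 (one year) → Feb 26, 1791 (2340 left).
+365 (one year) → Feb 26, 1792 (1975 left).
+366 (one year; includes Feb 29, 1792) → Feb 26, 1793 (1609 left).
+365 (one year) → Feb 26, 1794 (1244 left).
+365 (one year) → Feb 26, 1795 (879 left).
+365 (one year) → Feb 26, 1796 (514 left).
+366 (one year; includes Feb 29, 1796) → Feb 26, 1797 (148 left).
Feb has 28 days: +3 → Mar 1, 1797 (145 left).
Mar has 31 days: +31 → Apr 1, 1797 (114 left).
Apr has 30 days: +30 → May 1, 1797 (84 left).
May has 31 days: +31 → Jun 1, 1797 (53 left).
Jun has 30 days: +30 → Jul 1, 1797 (23 left).
+23 → Jul 24, 1797.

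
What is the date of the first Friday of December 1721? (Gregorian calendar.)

December 5, 1721

December 1, 1721 is a Monday.
The first Friday is therefore December 5 (4 days later).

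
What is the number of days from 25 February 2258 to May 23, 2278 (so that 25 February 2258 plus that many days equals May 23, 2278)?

Feb 25, 2258 → Feb 25, 2259: 365 days.
Feb 25, 2259 → Feb 25, 2260: 365 days.
Feb 25, 2260 → Feb 25, 2261: 366 days (Feb 29, 2260 is in that span).
Feb 25, 2261 → Feb 25, 2262: 365 days.
Feb 25, 2262 → Feb 25, 2263: 365 days.
Feb 25, 2263 → Feb 25, 2264: 365 days.
Feb 25, 2264 → Feb 25, 2265: 366 days (Feb 29, 2264 is in that span).
Feb 25, 2265 → Feb 25, 2266: 365 days.
Feb 25, 2266 → Feb 25, 2267: 365 days.
Feb 25, 2267 → Feb 25, 2268: 365 days.
Feb 25, 2268 → Feb 25, 2269: 366 days (Feb 29, 2268 is in that span).
Feb 25, 2269 → Feb 25, 2270: 365 days.
Feb 25, 2270 → Feb 25, 2271: 365 days.
Feb 25, 2271 → Feb 25, 2272: 365 days.
Feb 25, 2272 → Feb 25, 2273: 366 days (Feb 29, 2272 is in that span).
Feb 25, 2273 → Feb 25, 2274: 365 days.
Feb 25, 2274 → Feb 25, 2275: 365 days.
Feb 25, 2275 → Feb 25, 2276: 365 days.
Feb 25, 2276 → Feb 25, 2277: 366 days (Feb 29, 2276 is in that span).
Feb 25, 2277 → Feb 25, 2278: 365 days.
Feb 25, 2278 → Mar 25, 2278: 28 days (February has 28).
Mar 25, 2278 → Apr 25, 2278: 31 days (March has 31).
Apr 25, 2278 → May 23, 2278: 28 days.
Total: 7392 days.

7392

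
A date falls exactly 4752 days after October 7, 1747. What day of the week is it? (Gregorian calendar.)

Oct 7, 1747 is a Saturday.
4752 mod 7 = 6, so 4752 days after a Saturday is Saturday + 6 = Friday.

Friday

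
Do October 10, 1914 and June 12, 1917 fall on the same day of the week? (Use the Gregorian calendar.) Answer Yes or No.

No

From Oct 10, 1914 to Jun 12, 1917 is 976 days.
976 mod 7 = 3, so they are different weekdays.
(Oct 10, 1914 is a Saturday; Jun 12, 1917 is a Tuesday.)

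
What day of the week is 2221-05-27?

Sunday

Doomsday rule: the anchor day for the 2200s is Friday. For year 21: 21÷12 = 1 r 9, and 9÷4 = 2, so 1+9+2 = 12.
Friday + 12 ≡ Wednesday — that's 2221's doomsday.
In May the doomsday date is May 9.
May 27 is 18 days after May 9; 18 mod 7 = 4, so Wednesday + 4 = Sunday.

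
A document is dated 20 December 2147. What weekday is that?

Wednesday

Doomsday rule: the anchor day for the 2100s is Sunday. For year 47: 47÷12 = 3 r 11, and 11÷4 = 2, so 3+11+2 = 16.
Sunday + 16 ≡ Tuesday — that's 2147's doomsday.
In December the doomsday date is Dec 12.
Dec 20 is 8 days after Dec 12; 8 mod 7 = 1, so Tuesday + 1 = Wednesday.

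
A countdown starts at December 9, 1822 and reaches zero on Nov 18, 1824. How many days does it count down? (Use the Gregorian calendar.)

710

Dec 9, 1822 → Dec 9, 1823: 365 days.
Dec 9, 1823 → Jan 9, 1824: 31 days (December has 31).
Jan 9, 1824 → Feb 9, 1824: 31 days (January has 31).
Feb 9, 1824 → Mar 9, 1824: 29 days (February has 29).
Mar 9, 1824 → Apr 9, 1824: 31 days (March has 31).
Apr 9, 1824 → May 9, 1824: 30 days (April has 30).
May 9, 1824 → Jun 9, 1824: 31 days (May has 31).
Jun 9, 1824 → Jul 9, 1824: 30 days (June has 30).
Jul 9, 1824 → Aug 9, 1824: 31 days (July has 31).
Aug 9, 1824 → Sep 9, 1824: 31 days (August has 31).
Sep 9, 1824 → Oct 9, 1824: 30 days (September has 30).
Oct 9, 1824 → Nov 9, 1824: 31 days (October has 31).
Nov 9, 1824 → Nov 18, 1824: 9 days.
Total: 710 days.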